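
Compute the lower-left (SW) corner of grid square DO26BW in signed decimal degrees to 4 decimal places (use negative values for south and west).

Field D=3, O=14: +3·20° lon, +14·10° lat → SW at lon -120°, lat 50°.
Square 2, 6: +2·2° lon, +6·1° lat → SW at lon -116°, lat 56°.
Subsquare b=1, w=22: +1·0.0833333° lon, +22·0.0416667° lat → SW at lon -115.917°, lat 56.9167°.
latitude 56.9167, longitude -115.9167.

56.9167, -115.9167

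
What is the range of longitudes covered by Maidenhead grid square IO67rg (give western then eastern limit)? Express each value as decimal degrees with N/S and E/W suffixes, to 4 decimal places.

6.5833° W, 6.5000° W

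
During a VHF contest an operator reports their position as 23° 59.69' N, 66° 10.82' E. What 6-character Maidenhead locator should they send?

ML33cx

Offset from 180°W / 90°S: lon 246.1803°, lat 113.9948°.
Field (20°×10°, letters A–R): 246.1803/20 → 12 → M, 113.9948/10 → 11 → L; chars ML.
Square (2°×1°, digits 0–9): 6.1803/2 → 3, 3.9948/1 → 3; chars 33.
Subsquare (5′×2.5′, letters a–x): 0.1803/0.0833333 → 2 → c, 0.9948/0.0416667 → 23 → x; chars cx.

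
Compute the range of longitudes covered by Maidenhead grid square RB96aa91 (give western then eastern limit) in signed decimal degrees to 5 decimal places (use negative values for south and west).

Field R=17, B=1: +17·20° lon, +1·10° lat → SW at lon 160°, lat -80°.
Square 9, 6: +9·2° lon, +6·1° lat → SW at lon 178°, lat -74°.
Subsquare a=0, a=0: +0·0.0833333° lon, +0·0.0416667° lat → SW at lon 178°, lat -74°.
Extended square 9, 1: +9·0.00833333° lon, +1·0.00416667° lat → SW at lon 178.075°, lat -73.9958°.
Cell spans 0.00833333° lon × 0.00416667° lat.
west 178.07500, east 178.08333.

178.07500, 178.08333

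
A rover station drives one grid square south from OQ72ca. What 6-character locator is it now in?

OQ71cx

Latitude subsquare a = 0; −1 → -1, wraps to 23 = x, carry into square.
Latitude square 2; −1 → 1.
The longitude characters are unchanged.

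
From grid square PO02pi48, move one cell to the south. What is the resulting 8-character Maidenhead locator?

Latitude extended square 8; −1 → 7.
The longitude characters are unchanged.

PO02pi47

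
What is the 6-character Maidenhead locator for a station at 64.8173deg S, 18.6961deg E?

JC95ie

Offset from 180°W / 90°S: lon 198.6961°, lat 25.1827°.
Field (20°×10°, letters A–R): 198.6961/20 → 9 → J, 25.1827/10 → 2 → C; chars JC.
Square (2°×1°, digits 0–9): 18.6961/2 → 9, 5.1827/1 → 5; chars 95.
Subsquare (5′×2.5′, letters a–x): 0.6961/0.0833333 → 8 → i, 0.1827/0.0416667 → 4 → e; chars ie.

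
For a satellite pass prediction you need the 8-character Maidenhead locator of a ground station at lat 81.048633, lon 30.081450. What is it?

Add 180° to longitude and 90° to latitude: 210.08145, 171.04863.
Field: lon ⌊210.08145/20⌋ = 10 → K; lat ⌊171.04863/10⌋ = 17 → R.
Square: lon ⌊10.08145/2⌋ = 5; lat ⌊1.04863/1⌋ = 1.
Subsquare: lon ⌊0.08145/0.0833333⌋ = 0 → a; lat ⌊0.04863/0.0416667⌋ = 1 → b.
Extended square: lon ⌊0.08145/0.00833333⌋ = 9; lat ⌊0.00697/0.00416667⌋ = 1.

KR51ab91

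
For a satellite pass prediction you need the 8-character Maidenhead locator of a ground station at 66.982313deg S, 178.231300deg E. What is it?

RC93ca74

Offset from 180°W / 90°S: lon 358.23130°, lat 23.01769°.
Field (20°×10°, letters A–R): lon ⌊358.23130/20⌋ = 17 → R; lat ⌊23.01769/10⌋ = 2 → C.
Square (2°×1°, digits 0–9): lon ⌊18.23130/2⌋ = 9; lat ⌊3.01769/1⌋ = 3.
Subsquare (5′×2.5′, letters a–x): lon ⌊0.23130/0.0833333⌋ = 2 → c; lat ⌊0.01769/0.0416667⌋ = 0 → a.
Extended square (30″×15″, digits 0–9): lon ⌊0.06463/0.00833333⌋ = 7; lat ⌊0.01769/0.00416667⌋ = 4.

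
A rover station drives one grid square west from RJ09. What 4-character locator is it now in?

Longitude square 0; −1 → -1, wraps to 9, carry into field.
Longitude field R = 17; −1 → 16 = Q.
The latitude characters are unchanged.

QJ99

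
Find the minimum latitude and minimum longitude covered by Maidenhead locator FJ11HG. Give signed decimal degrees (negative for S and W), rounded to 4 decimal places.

1.2500, -77.4167

Field F=5, J=9: +5·20° lon, +9·10° lat → SW at lon -80°, lat 0°.
Square 1, 1: +1·2° lon, +1·1° lat → SW at lon -78°, lat 1°.
Subsquare h=7, g=6: +7·0.0833333° lon, +6·0.0416667° lat → SW at lon -77.4167°, lat 1.25°.
latitude 1.2500, longitude -77.4167.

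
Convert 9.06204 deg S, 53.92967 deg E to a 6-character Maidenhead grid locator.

LI60xw

Offset from 180°W / 90°S: lon 233.9297°, lat 80.9380°.
Field: 233.9297/20 → 11 → L, 80.9380/10 → 8 → I; chars LI.
Square: 13.9297/2 → 6, 0.9380/1 → 0; chars 60.
Subsquare: 1.9297/0.0833333 → 23 → x, 0.9380/0.0416667 → 22 → w; chars xw.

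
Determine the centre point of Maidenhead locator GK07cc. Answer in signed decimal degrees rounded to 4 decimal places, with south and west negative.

17.1042, -59.7917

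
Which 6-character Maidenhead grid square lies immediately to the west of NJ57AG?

Longitude subsquare a = 0; −1 → -1, wraps to 23 = x, carry into square.
Longitude square 5; −1 → 4.
The latitude characters are unchanged.

NJ47xg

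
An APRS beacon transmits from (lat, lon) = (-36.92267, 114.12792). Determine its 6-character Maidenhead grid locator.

Add 180° to longitude and 90° to latitude: 294.1279, 53.0773.
Field: lon ⌊294.1279/20⌋ = 14 → O; lat ⌊53.0773/10⌋ = 5 → F.
Square: lon ⌊14.1279/2⌋ = 7; lat ⌊3.0773/1⌋ = 3.
Subsquare: lon ⌊0.1279/0.0833333⌋ = 1 → b; lat ⌊0.0773/0.0416667⌋ = 1 → b.

OF73bb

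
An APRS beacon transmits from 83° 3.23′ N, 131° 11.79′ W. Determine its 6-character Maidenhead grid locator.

CR43jb

Shift to the Maidenhead origin (180°W, 90°S): lon 48.8035, lat 173.0538.
Field: lon ⌊48.8035/20⌋ = 2 → C; lat ⌊173.0538/10⌋ = 17 → R.
Square: lon ⌊8.8035/2⌋ = 4; lat ⌊3.0538/1⌋ = 3.
Subsquare: lon ⌊0.8035/0.0833333⌋ = 9 → j; lat ⌊0.0538/0.0416667⌋ = 1 → b.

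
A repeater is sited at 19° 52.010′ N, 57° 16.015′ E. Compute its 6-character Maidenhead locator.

Offset from 180°W / 90°S: lon 237.2669°, lat 109.8668°.
Field: 237.2669/20 → 11 → L, 109.8668/10 → 10 → K; chars LK.
Square: 17.2669/2 → 8, 9.8668/1 → 9; chars 89.
Subsquare: 1.2669/0.0833333 → 15 → p, 0.8668/0.0416667 → 20 → u; chars pu.

LK89pu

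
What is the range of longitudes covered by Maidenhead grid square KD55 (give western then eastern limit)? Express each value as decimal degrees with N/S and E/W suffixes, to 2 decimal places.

30.00° E, 32.00° E

Field K=10, D=3: +10·20° lon, +3·10° lat → SW at lon 20°, lat -60°.
Square 5, 5: +5·2° lon, +5·1° lat → SW at lon 30°, lat -55°.
Cell spans 2° lon × 1° lat.
west 30.00° E, east 32.00° E.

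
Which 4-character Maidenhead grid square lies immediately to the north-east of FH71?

FH82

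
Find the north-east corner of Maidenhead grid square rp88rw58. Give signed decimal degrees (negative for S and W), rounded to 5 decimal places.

68.95417, 177.46667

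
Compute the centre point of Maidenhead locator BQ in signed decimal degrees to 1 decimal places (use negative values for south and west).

75.0, -150.0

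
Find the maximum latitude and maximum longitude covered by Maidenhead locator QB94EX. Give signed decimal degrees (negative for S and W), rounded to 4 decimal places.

-75.0000, 158.4167

Field Q=16, B=1: +16·20° lon, +1·10° lat → SW at lon 140°, lat -80°.
Square 9, 4: +9·2° lon, +4·1° lat → SW at lon 158°, lat -76°.
Subsquare e=4, x=23: +4·0.0833333° lon, +23·0.0416667° lat → SW at lon 158.333°, lat -75.0417°.
Cell spans 0.0833333° lon × 0.0416667° lat. NE corner is SW corner plus one full cell.
latitude -75.0000, longitude 158.4167.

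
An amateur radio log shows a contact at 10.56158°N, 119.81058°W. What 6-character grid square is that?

Shift to the Maidenhead origin (180°W, 90°S): lon 60.1894, lat 100.5616.
Field: lon ⌊60.1894/20⌋ = 3 → D; lat ⌊100.5616/10⌋ = 10 → K.
Square: lon ⌊0.1894/2⌋ = 0; lat ⌊0.5616/1⌋ = 0.
Subsquare: lon ⌊0.1894/0.0833333⌋ = 2 → c; lat ⌊0.5616/0.0416667⌋ = 13 → n.

DK00cn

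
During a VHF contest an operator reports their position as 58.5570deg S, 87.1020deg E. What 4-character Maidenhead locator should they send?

ND31

Offset from 180°W / 90°S: lon 267.10°, lat 31.44°.
Field: lon ⌊267.10/20⌋ = 13 → N; lat ⌊31.44/10⌋ = 3 → D.
Square: lon ⌊7.10/2⌋ = 3; lat ⌊1.44/1⌋ = 1.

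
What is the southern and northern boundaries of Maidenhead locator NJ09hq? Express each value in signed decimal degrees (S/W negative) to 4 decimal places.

Field N=13, J=9: +13·20° lon, +9·10° lat → SW at lon 80°, lat 0°.
Square 0, 9: +0·2° lon, +9·1° lat → SW at lon 80°, lat 9°.
Subsquare h=7, q=16: +7·0.0833333° lon, +16·0.0416667° lat → SW at lon 80.5833°, lat 9.66667°.
Cell spans 0.0833333° lon × 0.0416667° lat.
south 9.6667, north 9.7083.

9.6667, 9.7083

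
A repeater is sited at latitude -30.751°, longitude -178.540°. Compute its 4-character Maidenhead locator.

Add 180° to longitude and 90° to latitude: 1.46, 59.25.
Field (20°×10°, letters A–R): lon ⌊1.46/20⌋ = 0 → A; lat ⌊59.25/10⌋ = 5 → F.
Square (2°×1°, digits 0–9): lon ⌊1.46/2⌋ = 0; lat ⌊9.25/1⌋ = 9.

AF09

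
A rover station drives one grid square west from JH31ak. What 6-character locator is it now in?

JH21xk

Longitude subsquare a = 0; −1 → -1, wraps to 23 = x, carry into square.
Longitude square 3; −1 → 2.
The latitude characters are unchanged.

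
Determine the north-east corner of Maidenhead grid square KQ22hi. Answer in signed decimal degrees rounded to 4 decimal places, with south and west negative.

Field K=10, Q=16: +10·20° lon, +16·10° lat → SW at lon 20°, lat 70°.
Square 2, 2: +2·2° lon, +2·1° lat → SW at lon 24°, lat 72°.
Subsquare h=7, i=8: +7·0.0833333° lon, +8·0.0416667° lat → SW at lon 24.5833°, lat 72.3333°.
Cell spans 0.0833333° lon × 0.0416667° lat. NE corner is SW corner plus one full cell.
latitude 72.3750, longitude 24.6667.

72.3750, 24.6667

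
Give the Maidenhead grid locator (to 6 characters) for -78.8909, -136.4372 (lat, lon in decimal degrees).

Offset from 180°W / 90°S: lon 43.5628°, lat 11.1091°.
Field (20°×10°, letters A–R): lon ⌊43.5628/20⌋ = 2 → C; lat ⌊11.1091/10⌋ = 1 → B.
Square (2°×1°, digits 0–9): lon ⌊3.5628/2⌋ = 1; lat ⌊1.1091/1⌋ = 1.
Subsquare (5′×2.5′, letters a–x): lon ⌊1.5628/0.0833333⌋ = 18 → s; lat ⌊0.1091/0.0416667⌋ = 2 → c.

CB11sc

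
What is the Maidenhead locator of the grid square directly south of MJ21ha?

Latitude subsquare a = 0; −1 → -1, wraps to 23 = x, carry into square.
Latitude square 1; −1 → 0.
The longitude characters are unchanged.

MJ20hx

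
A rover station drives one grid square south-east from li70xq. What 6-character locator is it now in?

Longitude subsquare x = 23; +1 → 24, wraps to 0 = a, carry into square.
Longitude square 7; +1 → 8.
Latitude subsquare q = 16; −1 → 15 = p.

LI80ap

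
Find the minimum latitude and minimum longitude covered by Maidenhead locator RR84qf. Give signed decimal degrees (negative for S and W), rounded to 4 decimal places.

Field R=17, R=17: +17·20° lon, +17·10° lat → SW at lon 160°, lat 80°.
Square 8, 4: +8·2° lon, +4·1° lat → SW at lon 176°, lat 84°.
Subsquare q=16, f=5: +16·0.0833333° lon, +5·0.0416667° lat → SW at lon 177.333°, lat 84.2083°.
latitude 84.2083, longitude 177.3333.

84.2083, 177.3333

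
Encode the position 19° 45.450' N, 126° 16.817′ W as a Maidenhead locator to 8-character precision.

Add 180° to longitude and 90° to latitude: 53.71972, 109.75750.
Field (20°×10°, letters A–R): 53.71972/20 → 2 → C, 109.75750/10 → 10 → K; chars CK.
Square (2°×1°, digits 0–9): 13.71972/2 → 6, 9.75750/1 → 9; chars 69.
Subsquare (5′×2.5′, letters a–x): 1.71972/0.0833333 → 20 → u, 0.75750/0.0416667 → 18 → s; chars us.
Extended square (30″×15″, digits 0–9): 0.05305/0.00833333 → 6, 0.00750/0.00416667 → 1; chars 61.

CK69us61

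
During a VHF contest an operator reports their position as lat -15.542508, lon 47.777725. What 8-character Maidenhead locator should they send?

Add 180° to longitude and 90° to latitude: 227.77773, 74.45749.
Field: 227.77773/20 → 11 → L, 74.45749/10 → 7 → H; chars LH.
Square: 7.77773/2 → 3, 4.45749/1 → 4; chars 34.
Subsquare: 1.77773/0.0833333 → 21 → v, 0.45749/0.0416667 → 10 → k; chars vk.
Extended square: 0.02773/0.00833333 → 3, 0.04083/0.00416667 → 9; chars 39.

LH34vk39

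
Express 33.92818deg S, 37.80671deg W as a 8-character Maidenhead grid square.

HF16cb37

Shift to the Maidenhead origin (180°W, 90°S): lon 142.19329, lat 56.07182.
Field: 142.19329/20 → 7 → H, 56.07182/10 → 5 → F; chars HF.
Square: 2.19329/2 → 1, 6.07182/1 → 6; chars 16.
Subsquare: 0.19329/0.0833333 → 2 → c, 0.07182/0.0416667 → 1 → b; chars cb.
Extended square: 0.02662/0.00833333 → 3, 0.03015/0.00416667 → 7; chars 37.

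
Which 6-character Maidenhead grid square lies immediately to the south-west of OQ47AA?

Longitude subsquare a = 0; −1 → -1, wraps to 23 = x, carry into square.
Longitude square 4; −1 → 3.
Latitude subsquare a = 0; −1 → -1, wraps to 23 = x, carry into square.
Latitude square 7; −1 → 6.

OQ36xx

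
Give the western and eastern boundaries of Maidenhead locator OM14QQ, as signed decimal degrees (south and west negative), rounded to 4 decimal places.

Field O=14, M=12: +14·20° lon, +12·10° lat → SW at lon 100°, lat 30°.
Square 1, 4: +1·2° lon, +4·1° lat → SW at lon 102°, lat 34°.
Subsquare q=16, q=16: +16·0.0833333° lon, +16·0.0416667° lat → SW at lon 103.333°, lat 34.6667°.
Cell spans 0.0833333° lon × 0.0416667° lat.
west 103.3333, east 103.4167.

103.3333, 103.4167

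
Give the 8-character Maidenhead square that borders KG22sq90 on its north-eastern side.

KG22tq01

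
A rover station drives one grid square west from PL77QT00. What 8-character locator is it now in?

Longitude extended square 0; −1 → -1, wraps to 9, carry into subsquare.
Longitude subsquare q = 16; −1 → 15 = p.
The latitude characters are unchanged.

PL77pt90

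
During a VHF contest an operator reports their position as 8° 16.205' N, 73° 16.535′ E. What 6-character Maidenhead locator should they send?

Offset from 180°W / 90°S: lon 253.2756°, lat 98.2701°.
Field (20°×10°, letters A–R): lon ⌊253.2756/20⌋ = 12 → M; lat ⌊98.2701/10⌋ = 9 → J.
Square (2°×1°, digits 0–9): lon ⌊13.2756/2⌋ = 6; lat ⌊8.2701/1⌋ = 8.
Subsquare (5′×2.5′, letters a–x): lon ⌊1.2756/0.0833333⌋ = 15 → p; lat ⌊0.2701/0.0416667⌋ = 6 → g.

MJ68pg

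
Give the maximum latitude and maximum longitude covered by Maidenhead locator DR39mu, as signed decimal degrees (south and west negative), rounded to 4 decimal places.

89.8750, -112.9167

Field D=3, R=17: +3·20° lon, +17·10° lat → SW at lon -120°, lat 80°.
Square 3, 9: +3·2° lon, +9·1° lat → SW at lon -114°, lat 89°.
Subsquare m=12, u=20: +12·0.0833333° lon, +20·0.0416667° lat → SW at lon -113°, lat 89.8333°.
Cell spans 0.0833333° lon × 0.0416667° lat. NE corner is SW corner plus one full cell.
latitude 89.8750, longitude -112.9167.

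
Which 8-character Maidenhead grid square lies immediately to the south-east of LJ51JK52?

Longitude extended square 5; +1 → 6.
Latitude extended square 2; −1 → 1.

LJ51jk61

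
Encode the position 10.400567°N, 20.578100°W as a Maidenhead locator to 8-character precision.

Shift to the Maidenhead origin (180°W, 90°S): lon 159.42190, lat 100.40057.
Field: 159.42190/20 → 7 → H, 100.40057/10 → 10 → K; chars HK.
Square: 19.42190/2 → 9, 0.40057/1 → 0; chars 90.
Subsquare: 1.42190/0.0833333 → 17 → r, 0.40057/0.0416667 → 9 → j; chars rj.
Extended square: 0.00523/0.00833333 → 0, 0.02557/0.00416667 → 6; chars 06.

HK90rj06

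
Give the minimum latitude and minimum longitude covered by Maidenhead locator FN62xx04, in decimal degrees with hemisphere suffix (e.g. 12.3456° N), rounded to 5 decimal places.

42.97500° N, 66.08333° W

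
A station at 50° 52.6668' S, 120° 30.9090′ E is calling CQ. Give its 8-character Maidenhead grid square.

Shift to the Maidenhead origin (180°W, 90°S): lon 300.51515, lat 39.12222.
Field: 300.51515/20 → 15 → P, 39.12222/10 → 3 → D; chars PD.
Square: 0.51515/2 → 0, 9.12222/1 → 9; chars 09.
Subsquare: 0.51515/0.0833333 → 6 → g, 0.12222/0.0416667 → 2 → c; chars gc.
Extended square: 0.01515/0.00833333 → 1, 0.03889/0.00416667 → 9; chars 19.

PD09gc19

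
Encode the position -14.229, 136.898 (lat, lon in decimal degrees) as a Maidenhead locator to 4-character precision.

PH85

Shift to the Maidenhead origin (180°W, 90°S): lon 316.90, lat 75.77.
Field: lon ⌊316.90/20⌋ = 15 → P; lat ⌊75.77/10⌋ = 7 → H.
Square: lon ⌊16.90/2⌋ = 8; lat ⌊5.77/1⌋ = 5.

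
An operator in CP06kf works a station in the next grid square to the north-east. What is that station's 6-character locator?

CP06lg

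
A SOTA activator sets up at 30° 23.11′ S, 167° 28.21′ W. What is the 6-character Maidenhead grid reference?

AF69go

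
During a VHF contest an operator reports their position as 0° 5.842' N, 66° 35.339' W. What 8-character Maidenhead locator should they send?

FJ60qc93

Add 180° to longitude and 90° to latitude: 113.41102, 90.09737.
Field: 113.41102/20 → 5 → F, 90.09737/10 → 9 → J; chars FJ.
Square: 13.41102/2 → 6, 0.09737/1 → 0; chars 60.
Subsquare: 1.41102/0.0833333 → 16 → q, 0.09737/0.0416667 → 2 → c; chars qc.
Extended square: 0.07768/0.00833333 → 9, 0.01403/0.00416667 → 3; chars 93.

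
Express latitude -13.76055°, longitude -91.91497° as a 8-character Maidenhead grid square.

EH46bf07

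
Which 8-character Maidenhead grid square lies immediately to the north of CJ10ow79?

CJ10ox70

Latitude extended square 9; +1 → 10, wraps to 0, carry into subsquare.
Latitude subsquare w = 22; +1 → 23 = x.
The longitude characters are unchanged.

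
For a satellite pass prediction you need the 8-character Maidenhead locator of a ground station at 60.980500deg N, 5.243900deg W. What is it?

IP70jx05

Offset from 180°W / 90°S: lon 174.75610°, lat 150.98050°.
Field: lon ⌊174.75610/20⌋ = 8 → I; lat ⌊150.98050/10⌋ = 15 → P.
Square: lon ⌊14.75610/2⌋ = 7; lat ⌊0.98050/1⌋ = 0.
Subsquare: lon ⌊0.75610/0.0833333⌋ = 9 → j; lat ⌊0.98050/0.0416667⌋ = 23 → x.
Extended square: lon ⌊0.00610/0.00833333⌋ = 0; lat ⌊0.02217/0.00416667⌋ = 5.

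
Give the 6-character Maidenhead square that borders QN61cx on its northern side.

Latitude subsquare x = 23; +1 → 24, wraps to 0 = a, carry into square.
Latitude square 1; +1 → 2.
The longitude characters are unchanged.

QN62ca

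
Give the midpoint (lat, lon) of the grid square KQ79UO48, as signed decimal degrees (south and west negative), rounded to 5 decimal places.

79.61875, 35.70417

Field K=10, Q=16: +10·20° lon, +16·10° lat → SW at lon 20°, lat 70°.
Square 7, 9: +7·2° lon, +9·1° lat → SW at lon 34°, lat 79°.
Subsquare u=20, o=14: +20·0.0833333° lon, +14·0.0416667° lat → SW at lon 35.6667°, lat 79.5833°.
Extended square 4, 8: +4·0.00833333° lon, +8·0.00416667° lat → SW at lon 35.7°, lat 79.6167°.
Cell spans 0.00833333° lon × 0.00416667° lat. Centre is SW corner plus half of each.
latitude 79.61875, longitude 35.70417.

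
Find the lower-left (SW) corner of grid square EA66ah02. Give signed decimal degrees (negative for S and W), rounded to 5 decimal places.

-83.70000, -88.00000

Field E=4, A=0: +4·20° lon, +0·10° lat → SW at lon -100°, lat -90°.
Square 6, 6: +6·2° lon, +6·1° lat → SW at lon -88°, lat -84°.
Subsquare a=0, h=7: +0·0.0833333° lon, +7·0.0416667° lat → SW at lon -88°, lat -83.7083°.
Extended square 0, 2: +0·0.00833333° lon, +2·0.00416667° lat → SW at lon -88°, lat -83.7°.
latitude -83.70000, longitude -88.00000.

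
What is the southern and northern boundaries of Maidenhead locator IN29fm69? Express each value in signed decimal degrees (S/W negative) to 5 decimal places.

Field I=8, N=13: +8·20° lon, +13·10° lat → SW at lon -20°, lat 40°.
Square 2, 9: +2·2° lon, +9·1° lat → SW at lon -16°, lat 49°.
Subsquare f=5, m=12: +5·0.0833333° lon, +12·0.0416667° lat → SW at lon -15.5833°, lat 49.5°.
Extended square 6, 9: +6·0.00833333° lon, +9·0.00416667° lat → SW at lon -15.5333°, lat 49.5375°.
Cell spans 0.00833333° lon × 0.00416667° lat.
south 49.53750, north 49.54167.

49.53750, 49.54167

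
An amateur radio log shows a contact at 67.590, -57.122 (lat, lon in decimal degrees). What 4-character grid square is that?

Add 180° to longitude and 90° to latitude: 122.88, 157.59.
Field: 122.88/20 → 6 → G, 157.59/10 → 15 → P; chars GP.
Square: 2.88/2 → 1, 7.59/1 → 7; chars 17.

GP17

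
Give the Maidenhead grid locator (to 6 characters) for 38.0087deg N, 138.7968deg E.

Add 180° to longitude and 90° to latitude: 318.7968, 128.0087.
Field (20°×10°, letters A–R): lon ⌊318.7968/20⌋ = 15 → P; lat ⌊128.0087/10⌋ = 12 → M.
Square (2°×1°, digits 0–9): lon ⌊18.7968/2⌋ = 9; lat ⌊8.0087/1⌋ = 8.
Subsquare (5′×2.5′, letters a–x): lon ⌊0.7968/0.0833333⌋ = 9 → j; lat ⌊0.0087/0.0416667⌋ = 0 → a.

PM98ja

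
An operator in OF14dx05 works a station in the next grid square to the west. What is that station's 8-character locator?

OF14cx95

Longitude extended square 0; −1 → -1, wraps to 9, carry into subsquare.
Longitude subsquare d = 3; −1 → 2 = c.
The latitude characters are unchanged.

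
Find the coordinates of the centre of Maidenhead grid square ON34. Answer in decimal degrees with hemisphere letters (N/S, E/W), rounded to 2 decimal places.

44.50° N, 107.00° E

Field O=14, N=13: +14·20° lon, +13·10° lat → SW at lon 100°, lat 40°.
Square 3, 4: +3·2° lon, +4·1° lat → SW at lon 106°, lat 44°.
Cell spans 2° lon × 1° lat. Centre is SW corner plus half of each.
latitude 44.50° N, longitude 107.00° E.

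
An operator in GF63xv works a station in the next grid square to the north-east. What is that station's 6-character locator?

Longitude subsquare x = 23; +1 → 24, wraps to 0 = a, carry into square.
Longitude square 6; +1 → 7.
Latitude subsquare v = 21; +1 → 22 = w.

GF73aw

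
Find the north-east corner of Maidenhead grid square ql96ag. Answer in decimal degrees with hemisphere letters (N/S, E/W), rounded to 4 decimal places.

26.2917° N, 158.0833° E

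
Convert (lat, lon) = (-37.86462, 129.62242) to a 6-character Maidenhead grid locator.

Add 180° to longitude and 90° to latitude: 309.6224, 52.1354.
Field: lon ⌊309.6224/20⌋ = 15 → P; lat ⌊52.1354/10⌋ = 5 → F.
Square: lon ⌊9.6224/2⌋ = 4; lat ⌊2.1354/1⌋ = 2.
Subsquare: lon ⌊1.6224/0.0833333⌋ = 19 → t; lat ⌊0.1354/0.0416667⌋ = 3 → d.

PF42td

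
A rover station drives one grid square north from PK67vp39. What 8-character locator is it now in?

PK67vq30

Latitude extended square 9; +1 → 10, wraps to 0, carry into subsquare.
Latitude subsquare p = 15; +1 → 16 = q.
The longitude characters are unchanged.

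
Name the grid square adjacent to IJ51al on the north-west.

IJ41xm

Longitude subsquare a = 0; −1 → -1, wraps to 23 = x, carry into square.
Longitude square 5; −1 → 4.
Latitude subsquare l = 11; +1 → 12 = m.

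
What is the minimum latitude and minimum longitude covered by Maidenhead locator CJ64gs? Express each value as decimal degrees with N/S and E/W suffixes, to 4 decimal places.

4.7500° N, 127.5000° W

Field C=2, J=9: +2·20° lon, +9·10° lat → SW at lon -140°, lat 0°.
Square 6, 4: +6·2° lon, +4·1° lat → SW at lon -128°, lat 4°.
Subsquare g=6, s=18: +6·0.0833333° lon, +18·0.0416667° lat → SW at lon -127.5°, lat 4.75°.
latitude 4.7500° N, longitude 127.5000° W.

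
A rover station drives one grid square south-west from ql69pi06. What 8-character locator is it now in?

QL69oi95

Longitude extended square 0; −1 → -1, wraps to 9, carry into subsquare.
Longitude subsquare p = 15; −1 → 14 = o.
Latitude extended square 6; −1 → 5.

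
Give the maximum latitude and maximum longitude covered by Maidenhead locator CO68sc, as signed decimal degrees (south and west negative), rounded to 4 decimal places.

Field C=2, O=14: +2·20° lon, +14·10° lat → SW at lon -140°, lat 50°.
Square 6, 8: +6·2° lon, +8·1° lat → SW at lon -128°, lat 58°.
Subsquare s=18, c=2: +18·0.0833333° lon, +2·0.0416667° lat → SW at lon -126.5°, lat 58.0833°.
Cell spans 0.0833333° lon × 0.0416667° lat. NE corner is SW corner plus one full cell.
latitude 58.1250, longitude -126.4167.

58.1250, -126.4167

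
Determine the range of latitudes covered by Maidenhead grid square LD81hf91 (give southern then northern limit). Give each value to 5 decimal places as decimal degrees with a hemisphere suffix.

Field L=11, D=3: +11·20° lon, +3·10° lat → SW at lon 40°, lat -60°.
Square 8, 1: +8·2° lon, +1·1° lat → SW at lon 56°, lat -59°.
Subsquare h=7, f=5: +7·0.0833333° lon, +5·0.0416667° lat → SW at lon 56.5833°, lat -58.7917°.
Extended square 9, 1: +9·0.00833333° lon, +1·0.00416667° lat → SW at lon 56.6583°, lat -58.7875°.
Cell spans 0.00833333° lon × 0.00416667° lat.
south 58.78750° S, north 58.78333° S.

58.78750° S, 58.78333° S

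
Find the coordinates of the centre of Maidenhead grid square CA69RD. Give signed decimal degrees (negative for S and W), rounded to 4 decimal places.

-80.8542, -126.5417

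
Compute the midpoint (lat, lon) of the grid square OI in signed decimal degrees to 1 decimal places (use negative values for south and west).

Field O=14, I=8: +14·20° lon, +8·10° lat → SW at lon 100°, lat -10°.
Cell spans 20° lon × 10° lat. Centre is SW corner plus half of each.
latitude -5.0, longitude 110.0.

-5.0, 110.0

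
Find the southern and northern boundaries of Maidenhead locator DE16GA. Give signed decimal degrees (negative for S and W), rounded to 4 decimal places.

Field D=3, E=4: +3·20° lon, +4·10° lat → SW at lon -120°, lat -50°.
Square 1, 6: +1·2° lon, +6·1° lat → SW at lon -118°, lat -44°.
Subsquare g=6, a=0: +6·0.0833333° lon, +0·0.0416667° lat → SW at lon -117.5°, lat -44°.
Cell spans 0.0833333° lon × 0.0416667° lat.
south -44.0000, north -43.9583.

-44.0000, -43.9583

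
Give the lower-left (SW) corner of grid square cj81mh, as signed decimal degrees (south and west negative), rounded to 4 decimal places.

Field C=2, J=9: +2·20° lon, +9·10° lat → SW at lon -140°, lat 0°.
Square 8, 1: +8·2° lon, +1·1° lat → SW at lon -124°, lat 1°.
Subsquare m=12, h=7: +12·0.0833333° lon, +7·0.0416667° lat → SW at lon -123°, lat 1.29167°.
latitude 1.2917, longitude -123.0000.

1.2917, -123.0000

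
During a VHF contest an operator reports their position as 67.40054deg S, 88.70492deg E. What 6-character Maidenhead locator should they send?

Add 180° to longitude and 90° to latitude: 268.7049, 22.5995.
Field: lon ⌊268.7049/20⌋ = 13 → N; lat ⌊22.5995/10⌋ = 2 → C.
Square: lon ⌊8.7049/2⌋ = 4; lat ⌊2.5995/1⌋ = 2.
Subsquare: lon ⌊0.7049/0.0833333⌋ = 8 → i; lat ⌊0.5995/0.0416667⌋ = 14 → o.

NC42io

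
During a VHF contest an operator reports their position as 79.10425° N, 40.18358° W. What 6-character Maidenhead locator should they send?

Offset from 180°W / 90°S: lon 139.8164°, lat 169.1042°.
Field (20°×10°, letters A–R): 139.8164/20 → 6 → G, 169.1042/10 → 16 → Q; chars GQ.
Square (2°×1°, digits 0–9): 19.8164/2 → 9, 9.1042/1 → 9; chars 99.
Subsquare (5′×2.5′, letters a–x): 1.8164/0.0833333 → 21 → v, 0.1042/0.0416667 → 2 → c; chars vc.

GQ99vc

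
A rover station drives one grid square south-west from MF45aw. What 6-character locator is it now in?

MF35xv

Longitude subsquare a = 0; −1 → -1, wraps to 23 = x, carry into square.
Longitude square 4; −1 → 3.
Latitude subsquare w = 22; −1 → 21 = v.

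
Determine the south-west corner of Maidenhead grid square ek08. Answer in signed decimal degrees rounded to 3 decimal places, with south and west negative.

Field E=4, K=10: +4·20° lon, +10·10° lat → SW at lon -100°, lat 10°.
Square 0, 8: +0·2° lon, +8·1° lat → SW at lon -100°, lat 18°.
latitude 18.000, longitude -100.000.

18.000, -100.000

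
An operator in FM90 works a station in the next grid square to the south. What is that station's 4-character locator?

FL99

Latitude square 0; −1 → -1, wraps to 9, carry into field.
Latitude field M = 12; −1 → 11 = L.
The longitude characters are unchanged.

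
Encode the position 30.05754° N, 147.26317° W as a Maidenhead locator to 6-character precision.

BM60ib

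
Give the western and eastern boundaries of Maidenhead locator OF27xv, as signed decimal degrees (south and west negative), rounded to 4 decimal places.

105.9167, 106.0000

Field O=14, F=5: +14·20° lon, +5·10° lat → SW at lon 100°, lat -40°.
Square 2, 7: +2·2° lon, +7·1° lat → SW at lon 104°, lat -33°.
Subsquare x=23, v=21: +23·0.0833333° lon, +21·0.0416667° lat → SW at lon 105.917°, lat -32.125°.
Cell spans 0.0833333° lon × 0.0416667° lat.
west 105.9167, east 106.0000.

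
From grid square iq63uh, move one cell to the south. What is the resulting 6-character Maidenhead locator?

Latitude subsquare h = 7; −1 → 6 = g.
The longitude characters are unchanged.

IQ63ug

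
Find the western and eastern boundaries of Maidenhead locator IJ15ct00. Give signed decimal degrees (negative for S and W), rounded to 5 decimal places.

Field I=8, J=9: +8·20° lon, +9·10° lat → SW at lon -20°, lat 0°.
Square 1, 5: +1·2° lon, +5·1° lat → SW at lon -18°, lat 5°.
Subsquare c=2, t=19: +2·0.0833333° lon, +19·0.0416667° lat → SW at lon -17.8333°, lat 5.79167°.
Extended square 0, 0: +0·0.00833333° lon, +0·0.00416667° lat → SW at lon -17.8333°, lat 5.79167°.
Cell spans 0.00833333° lon × 0.00416667° lat.
west -17.83333, east -17.82500.

-17.83333, -17.82500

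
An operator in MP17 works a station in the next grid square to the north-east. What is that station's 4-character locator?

MP28

Longitude square 1; +1 → 2.
Latitude square 7; +1 → 8.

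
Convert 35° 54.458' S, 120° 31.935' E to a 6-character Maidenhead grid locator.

PF04gc

Add 180° to longitude and 90° to latitude: 300.5322, 54.0924.
Field (20°×10°, letters A–R): 300.5322/20 → 15 → P, 54.0924/10 → 5 → F; chars PF.
Square (2°×1°, digits 0–9): 0.5322/2 → 0, 4.0924/1 → 4; chars 04.
Subsquare (5′×2.5′, letters a–x): 0.5322/0.0833333 → 6 → g, 0.0924/0.0416667 → 2 → c; chars gc.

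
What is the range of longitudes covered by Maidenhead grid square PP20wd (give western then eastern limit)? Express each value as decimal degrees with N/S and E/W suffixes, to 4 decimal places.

Field P=15, P=15: +15·20° lon, +15·10° lat → SW at lon 120°, lat 60°.
Square 2, 0: +2·2° lon, +0·1° lat → SW at lon 124°, lat 60°.
Subsquare w=22, d=3: +22·0.0833333° lon, +3·0.0416667° lat → SW at lon 125.833°, lat 60.125°.
Cell spans 0.0833333° lon × 0.0416667° lat.
west 125.8333° E, east 125.9167° E.

125.8333° E, 125.9167° E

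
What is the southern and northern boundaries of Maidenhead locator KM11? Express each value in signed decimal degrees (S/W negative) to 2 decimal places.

31.00, 32.00

Field K=10, M=12: +10·20° lon, +12·10° lat → SW at lon 20°, lat 30°.
Square 1, 1: +1·2° lon, +1·1° lat → SW at lon 22°, lat 31°.
Cell spans 2° lon × 1° lat.
south 31.00, north 32.00.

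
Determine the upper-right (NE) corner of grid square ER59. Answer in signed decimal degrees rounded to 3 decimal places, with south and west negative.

Field E=4, R=17: +4·20° lon, +17·10° lat → SW at lon -100°, lat 80°.
Square 5, 9: +5·2° lon, +9·1° lat → SW at lon -90°, lat 89°.
Cell spans 2° lon × 1° lat. NE corner is SW corner plus one full cell.
latitude 90.000, longitude -88.000.

90.000, -88.000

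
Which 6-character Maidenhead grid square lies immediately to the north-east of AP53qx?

AP54ra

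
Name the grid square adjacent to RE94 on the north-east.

AE05

Longitude square 9; +1 → 10, wraps to 0, carry into field.
Longitude field R = 17; +1 → 18, wraps to 0 = A, wrapping around the antimeridian.
Latitude square 4; +1 → 5.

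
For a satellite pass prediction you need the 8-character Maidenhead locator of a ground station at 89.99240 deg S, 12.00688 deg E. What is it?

JA60aa01

Offset from 180°W / 90°S: lon 192.00688°, lat 0.00760°.
Field: 192.00688/20 → 9 → J, 0.00760/10 → 0 → A; chars JA.
Square: 12.00688/2 → 6, 0.00760/1 → 0; chars 60.
Subsquare: 0.00688/0.0833333 → 0 → a, 0.00760/0.0416667 → 0 → a; chars aa.
Extended square: 0.00688/0.00833333 → 0, 0.00760/0.00416667 → 1; chars 01.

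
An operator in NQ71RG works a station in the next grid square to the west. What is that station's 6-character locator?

NQ71qg

Longitude subsquare r = 17; −1 → 16 = q.
The latitude characters are unchanged.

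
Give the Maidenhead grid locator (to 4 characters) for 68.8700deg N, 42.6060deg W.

GP88

Offset from 180°W / 90°S: lon 137.39°, lat 158.87°.
Field (20°×10°, letters A–R): lon ⌊137.39/20⌋ = 6 → G; lat ⌊158.87/10⌋ = 15 → P.
Square (2°×1°, digits 0–9): lon ⌊17.39/2⌋ = 8; lat ⌊8.87/1⌋ = 8.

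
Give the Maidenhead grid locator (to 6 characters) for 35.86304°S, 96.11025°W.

Add 180° to longitude and 90° to latitude: 83.8898, 54.1370.
Field (20°×10°, letters A–R): 83.8898/20 → 4 → E, 54.1370/10 → 5 → F; chars EF.
Square (2°×1°, digits 0–9): 3.8898/2 → 1, 4.1370/1 → 4; chars 14.
Subsquare (5′×2.5′, letters a–x): 1.8898/0.0833333 → 22 → w, 0.1370/0.0416667 → 3 → d; chars wd.

EF14wd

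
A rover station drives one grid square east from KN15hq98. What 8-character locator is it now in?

KN15iq08

Longitude extended square 9; +1 → 10, wraps to 0, carry into subsquare.
Longitude subsquare h = 7; +1 → 8 = i.
The latitude characters are unchanged.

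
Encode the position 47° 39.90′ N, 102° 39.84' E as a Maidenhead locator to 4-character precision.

Add 180° to longitude and 90° to latitude: 282.66, 137.66.
Field: lon ⌊282.66/20⌋ = 14 → O; lat ⌊137.66/10⌋ = 13 → N.
Square: lon ⌊2.66/2⌋ = 1; lat ⌊7.66/1⌋ = 7.

ON17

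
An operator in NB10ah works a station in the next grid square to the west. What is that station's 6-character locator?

NB00xh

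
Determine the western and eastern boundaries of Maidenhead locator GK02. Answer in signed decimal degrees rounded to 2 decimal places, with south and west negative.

-60.00, -58.00

Field G=6, K=10: +6·20° lon, +10·10° lat → SW at lon -60°, lat 10°.
Square 0, 2: +0·2° lon, +2·1° lat → SW at lon -60°, lat 12°.
Cell spans 2° lon × 1° lat.
west -60.00, east -58.00.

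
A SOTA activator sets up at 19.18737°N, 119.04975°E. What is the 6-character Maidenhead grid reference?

OK99me

Add 180° to longitude and 90° to latitude: 299.0498, 109.1874.
Field: lon ⌊299.0498/20⌋ = 14 → O; lat ⌊109.1874/10⌋ = 10 → K.
Square: lon ⌊19.0498/2⌋ = 9; lat ⌊9.1874/1⌋ = 9.
Subsquare: lon ⌊1.0498/0.0833333⌋ = 12 → m; lat ⌊0.1874/0.0416667⌋ = 4 → e.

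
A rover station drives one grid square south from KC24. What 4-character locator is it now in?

KC23

Latitude square 4; −1 → 3.
The longitude characters are unchanged.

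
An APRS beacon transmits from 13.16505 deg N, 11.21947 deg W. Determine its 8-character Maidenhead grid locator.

IK43jd39

Shift to the Maidenhead origin (180°W, 90°S): lon 168.78053, lat 103.16505.
Field: lon ⌊168.78053/20⌋ = 8 → I; lat ⌊103.16505/10⌋ = 10 → K.
Square: lon ⌊8.78053/2⌋ = 4; lat ⌊3.16505/1⌋ = 3.
Subsquare: lon ⌊0.78053/0.0833333⌋ = 9 → j; lat ⌊0.16505/0.0416667⌋ = 3 → d.
Extended square: lon ⌊0.03053/0.00833333⌋ = 3; lat ⌊0.04005/0.00416667⌋ = 9.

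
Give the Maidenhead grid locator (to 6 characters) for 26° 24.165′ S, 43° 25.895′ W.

Shift to the Maidenhead origin (180°W, 90°S): lon 136.5684, lat 63.5973.
Field (20°×10°, letters A–R): lon ⌊136.5684/20⌋ = 6 → G; lat ⌊63.5973/10⌋ = 6 → G.
Square (2°×1°, digits 0–9): lon ⌊16.5684/2⌋ = 8; lat ⌊3.5973/1⌋ = 3.
Subsquare (5′×2.5′, letters a–x): lon ⌊0.5684/0.0833333⌋ = 6 → g; lat ⌊0.5973/0.0416667⌋ = 14 → o.

GG83go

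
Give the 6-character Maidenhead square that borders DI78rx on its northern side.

DI79ra

Latitude subsquare x = 23; +1 → 24, wraps to 0 = a, carry into square.
Latitude square 8; +1 → 9.
The longitude characters are unchanged.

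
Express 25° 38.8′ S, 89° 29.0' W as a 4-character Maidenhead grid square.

Shift to the Maidenhead origin (180°W, 90°S): lon 90.52, lat 64.35.
Field: lon ⌊90.52/20⌋ = 4 → E; lat ⌊64.35/10⌋ = 6 → G.
Square: lon ⌊10.52/2⌋ = 5; lat ⌊4.35/1⌋ = 4.

EG54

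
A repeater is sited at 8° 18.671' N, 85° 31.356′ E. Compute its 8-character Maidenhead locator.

NJ28sh24

Add 180° to longitude and 90° to latitude: 265.52260, 98.31118.
Field: 265.52260/20 → 13 → N, 98.31118/10 → 9 → J; chars NJ.
Square: 5.52260/2 → 2, 8.31118/1 → 8; chars 28.
Subsquare: 1.52260/0.0833333 → 18 → s, 0.31118/0.0416667 → 7 → h; chars sh.
Extended square: 0.02260/0.00833333 → 2, 0.01952/0.00416667 → 4; chars 24.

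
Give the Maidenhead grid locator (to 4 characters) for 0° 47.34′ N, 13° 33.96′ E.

JJ60

Shift to the Maidenhead origin (180°W, 90°S): lon 193.57, lat 90.79.
Field: lon ⌊193.57/20⌋ = 9 → J; lat ⌊90.79/10⌋ = 9 → J.
Square: lon ⌊13.57/2⌋ = 6; lat ⌊0.79/1⌋ = 0.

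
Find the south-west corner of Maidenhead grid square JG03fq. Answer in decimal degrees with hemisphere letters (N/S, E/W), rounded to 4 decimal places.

26.3333° S, 0.4167° E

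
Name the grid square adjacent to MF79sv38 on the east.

MF79sv48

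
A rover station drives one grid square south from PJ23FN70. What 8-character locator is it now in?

PJ23fm79

Latitude extended square 0; −1 → -1, wraps to 9, carry into subsquare.
Latitude subsquare n = 13; −1 → 12 = m.
The longitude characters are unchanged.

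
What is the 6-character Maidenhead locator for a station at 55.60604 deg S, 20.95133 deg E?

KD04lj

Shift to the Maidenhead origin (180°W, 90°S): lon 200.9513, lat 34.3940.
Field: 200.9513/20 → 10 → K, 34.3940/10 → 3 → D; chars KD.
Square: 0.9513/2 → 0, 4.3940/1 → 4; chars 04.
Subsquare: 0.9513/0.0833333 → 11 → l, 0.3940/0.0416667 → 9 → j; chars lj.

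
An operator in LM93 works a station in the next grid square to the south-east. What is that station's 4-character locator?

MM02

Longitude square 9; +1 → 10, wraps to 0, carry into field.
Longitude field L = 11; +1 → 12 = M.
Latitude square 3; −1 → 2.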